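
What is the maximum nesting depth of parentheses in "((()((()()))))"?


Input: "((()((()()))))"
Tracking depth:
  Position 0 '(': depth becomes 1
  Position 1 '(': depth becomes 2
  Position 2 '(': depth becomes 3
  Position 3 ')': depth becomes 2
  Position 4 '(': depth becomes 3
  Position 5 '(': depth becomes 4
  Position 6 '(': depth becomes 5
  Position 7 ')': depth becomes 4
  Position 8 '(': depth becomes 5
  Position 9 ')': depth becomes 4
  Position 10 ')': depth becomes 3
  Position 11 ')': depth becomes 2
  Position 12 ')': depth becomes 1
  Position 13 ')': depth becomes 0
Maximum depth reached: 5

5


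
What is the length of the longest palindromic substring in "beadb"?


Input: "beadb"
Checking substrings for palindromes:
  No multi-char palindromic substrings found
Longest palindromic substring: "b" with length 1

1


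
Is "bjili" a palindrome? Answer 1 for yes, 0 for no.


Input: bjili
Reversed: ilijb
  Compare pos 0 ('b') with pos 4 ('i'): MISMATCH
  Compare pos 1 ('j') with pos 3 ('l'): MISMATCH
Result: not a palindrome

0


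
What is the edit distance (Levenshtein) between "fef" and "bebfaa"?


Computing edit distance: "fef" -> "bebfaa"
DP table:
           b    e    b    f    a    a
      0    1    2    3    4    5    6
  f   1    1    2    3    3    4    5
  e   2    2    1    2    3    4    5
  f   3    3    2    2    2    3    4
Edit distance = dp[3][6] = 4

4


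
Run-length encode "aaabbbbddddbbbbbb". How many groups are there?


Input: aaabbbbddddbbbbbb
Scanning for consecutive runs:
  Group 1: 'a' x 3 (positions 0-2)
  Group 2: 'b' x 4 (positions 3-6)
  Group 3: 'd' x 4 (positions 7-10)
  Group 4: 'b' x 6 (positions 11-16)
Total groups: 4

4


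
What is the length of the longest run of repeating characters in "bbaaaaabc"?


Input: "bbaaaaabc"
Scanning for longest run:
  Position 1 ('b'): continues run of 'b', length=2
  Position 2 ('a'): new char, reset run to 1
  Position 3 ('a'): continues run of 'a', length=2
  Position 4 ('a'): continues run of 'a', length=3
  Position 5 ('a'): continues run of 'a', length=4
  Position 6 ('a'): continues run of 'a', length=5
  Position 7 ('b'): new char, reset run to 1
  Position 8 ('c'): new char, reset run to 1
Longest run: 'a' with length 5

5


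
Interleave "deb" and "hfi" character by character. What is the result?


Interleaving "deb" and "hfi":
  Position 0: 'd' from first, 'h' from second => "dh"
  Position 1: 'e' from first, 'f' from second => "ef"
  Position 2: 'b' from first, 'i' from second => "bi"
Result: dhefbi

dhefbi


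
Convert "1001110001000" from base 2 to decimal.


Input: "1001110001000" in base 2
Positional expansion:
  Digit '1' (value 1) x 2^12 = 4096
  Digit '0' (value 0) x 2^11 = 0
  Digit '0' (value 0) x 2^10 = 0
  Digit '1' (value 1) x 2^9 = 512
  Digit '1' (value 1) x 2^8 = 256
  Digit '1' (value 1) x 2^7 = 128
  Digit '0' (value 0) x 2^6 = 0
  Digit '0' (value 0) x 2^5 = 0
  Digit '0' (value 0) x 2^4 = 0
  Digit '1' (value 1) x 2^3 = 8
  Digit '0' (value 0) x 2^2 = 0
  Digit '0' (value 0) x 2^1 = 0
  Digit '0' (value 0) x 2^0 = 0
Sum = 5000

5000


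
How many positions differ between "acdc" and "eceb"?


Comparing "acdc" and "eceb" position by position:
  Position 0: 'a' vs 'e' => DIFFER
  Position 1: 'c' vs 'c' => same
  Position 2: 'd' vs 'e' => DIFFER
  Position 3: 'c' vs 'b' => DIFFER
Positions that differ: 3

3


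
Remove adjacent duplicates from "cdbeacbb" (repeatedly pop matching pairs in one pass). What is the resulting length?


Input: cdbeacbb
Stack-based adjacent duplicate removal:
  Read 'c': push. Stack: c
  Read 'd': push. Stack: cd
  Read 'b': push. Stack: cdb
  Read 'e': push. Stack: cdbe
  Read 'a': push. Stack: cdbea
  Read 'c': push. Stack: cdbeac
  Read 'b': push. Stack: cdbeacb
  Read 'b': matches stack top 'b' => pop. Stack: cdbeac
Final stack: "cdbeac" (length 6)

6


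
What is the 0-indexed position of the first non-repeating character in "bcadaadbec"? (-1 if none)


Input: bcadaadbec
Character frequencies:
  'a': 3
  'b': 2
  'c': 2
  'd': 2
  'e': 1
Scanning left to right for freq == 1:
  Position 0 ('b'): freq=2, skip
  Position 1 ('c'): freq=2, skip
  Position 2 ('a'): freq=3, skip
  Position 3 ('d'): freq=2, skip
  Position 4 ('a'): freq=3, skip
  Position 5 ('a'): freq=3, skip
  Position 6 ('d'): freq=2, skip
  Position 7 ('b'): freq=2, skip
  Position 8 ('e'): unique! => answer = 8

8


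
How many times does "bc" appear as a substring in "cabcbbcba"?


Searching for "bc" in "cabcbbcba"
Scanning each position:
  Position 0: "ca" => no
  Position 1: "ab" => no
  Position 2: "bc" => MATCH
  Position 3: "cb" => no
  Position 4: "bb" => no
  Position 5: "bc" => MATCH
  Position 6: "cb" => no
  Position 7: "ba" => no
Total occurrences: 2

2


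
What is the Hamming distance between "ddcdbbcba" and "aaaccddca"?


Comparing "ddcdbbcba" and "aaaccddca" position by position:
  Position 0: 'd' vs 'a' => differ
  Position 1: 'd' vs 'a' => differ
  Position 2: 'c' vs 'a' => differ
  Position 3: 'd' vs 'c' => differ
  Position 4: 'b' vs 'c' => differ
  Position 5: 'b' vs 'd' => differ
  Position 6: 'c' vs 'd' => differ
  Position 7: 'b' vs 'c' => differ
  Position 8: 'a' vs 'a' => same
Total differences (Hamming distance): 8

8


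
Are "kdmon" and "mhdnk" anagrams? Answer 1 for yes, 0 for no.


Strings: "kdmon", "mhdnk"
Sorted first:  dkmno
Sorted second: dhkmn
Differ at position 1: 'k' vs 'h' => not anagrams

0


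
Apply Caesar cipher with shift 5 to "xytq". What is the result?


Caesar cipher: shift "xytq" by 5
  'x' (pos 23) + 5 = pos 2 = 'c'
  'y' (pos 24) + 5 = pos 3 = 'd'
  't' (pos 19) + 5 = pos 24 = 'y'
  'q' (pos 16) + 5 = pos 21 = 'v'
Result: cdyv

cdyv


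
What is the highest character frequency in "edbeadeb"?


Input: edbeadeb
Character counts:
  'a': 1
  'b': 2
  'd': 2
  'e': 3
Maximum frequency: 3

3


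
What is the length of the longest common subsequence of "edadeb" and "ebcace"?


LCS of "edadeb" and "ebcace"
DP table:
           e    b    c    a    c    e
      0    0    0    0    0    0    0
  e   0    1    1    1    1    1    1
  d   0    1    1    1    1    1    1
  a   0    1    1    1    2    2    2
  d   0    1    1    1    2    2    2
  e   0    1    1    1    2    2    3
  b   0    1    2    2    2    2    3
LCS length = dp[6][6] = 3

3


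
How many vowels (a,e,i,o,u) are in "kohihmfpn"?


Input: kohihmfpn
Checking each character:
  'k' at position 0: consonant
  'o' at position 1: vowel (running total: 1)
  'h' at position 2: consonant
  'i' at position 3: vowel (running total: 2)
  'h' at position 4: consonant
  'm' at position 5: consonant
  'f' at position 6: consonant
  'p' at position 7: consonant
  'n' at position 8: consonant
Total vowels: 2

2


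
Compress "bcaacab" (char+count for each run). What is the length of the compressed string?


Input: bcaacab
Runs:
  'b' x 1 => "b1"
  'c' x 1 => "c1"
  'a' x 2 => "a2"
  'c' x 1 => "c1"
  'a' x 1 => "a1"
  'b' x 1 => "b1"
Compressed: "b1c1a2c1a1b1"
Compressed length: 12

12


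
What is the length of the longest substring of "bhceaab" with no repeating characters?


Input: "bhceaab"
Sliding window (track last position of each char):
  Position 0 ('b'): window [0,0] length 1 -- new best
  Position 1 ('h'): window [0,1] length 2 -- new best
  Position 2 ('c'): window [0,2] length 3 -- new best
  Position 3 ('e'): window [0,3] length 4 -- new best
  Position 4 ('a'): window [0,4] length 5 -- new best
  Position 5 ('a'): repeat (last at 4), move window start to 5
  Position 5 ('a'): window [5,5] length 1
  Position 6 ('b'): window [5,6] length 2
Longest substring with no repeats: "bhcea" with length 5

5


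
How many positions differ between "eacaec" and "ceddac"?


Comparing "eacaec" and "ceddac" position by position:
  Position 0: 'e' vs 'c' => DIFFER
  Position 1: 'a' vs 'e' => DIFFER
  Position 2: 'c' vs 'd' => DIFFER
  Position 3: 'a' vs 'd' => DIFFER
  Position 4: 'e' vs 'a' => DIFFER
  Position 5: 'c' vs 'c' => same
Positions that differ: 5

5


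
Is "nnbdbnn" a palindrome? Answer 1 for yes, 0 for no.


Input: nnbdbnn
Reversed: nnbdbnn
  Compare pos 0 ('n') with pos 6 ('n'): match
  Compare pos 1 ('n') with pos 5 ('n'): match
  Compare pos 2 ('b') with pos 4 ('b'): match
Result: palindrome

1


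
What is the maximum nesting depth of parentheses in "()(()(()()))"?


Input: "()(()(()()))"
Tracking depth:
  Position 0 '(': depth becomes 1
  Position 1 ')': depth becomes 0
  Position 2 '(': depth becomes 1
  Position 3 '(': depth becomes 2
  Position 4 ')': depth becomes 1
  Position 5 '(': depth becomes 2
  Position 6 '(': depth becomes 3
  Position 7 ')': depth becomes 2
  Position 8 '(': depth becomes 3
  Position 9 ')': depth becomes 2
  Position 10 ')': depth becomes 1
  Position 11 ')': depth becomes 0
Maximum depth reached: 3

3


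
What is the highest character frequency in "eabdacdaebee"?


Input: eabdacdaebee
Character counts:
  'a': 3
  'b': 2
  'c': 1
  'd': 2
  'e': 4
Maximum frequency: 4

4


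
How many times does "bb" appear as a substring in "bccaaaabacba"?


Searching for "bb" in "bccaaaabacba"
Scanning each position:
  Position 0: "bc" => no
  Position 1: "cc" => no
  Position 2: "ca" => no
  Position 3: "aa" => no
  Position 4: "aa" => no
  Position 5: "aa" => no
  Position 6: "ab" => no
  Position 7: "ba" => no
  Position 8: "ac" => no
  Position 9: "cb" => no
  Position 10: "ba" => no
Total occurrences: 0

0


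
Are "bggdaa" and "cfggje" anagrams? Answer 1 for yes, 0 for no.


Strings: "bggdaa", "cfggje"
Sorted first:  aabdgg
Sorted second: cefggj
Differ at position 0: 'a' vs 'c' => not anagrams

0


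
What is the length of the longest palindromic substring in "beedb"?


Input: "beedb"
Checking substrings for palindromes:
  [1:3] "ee" (len 2) => palindrome
Longest palindromic substring: "ee" with length 2

2


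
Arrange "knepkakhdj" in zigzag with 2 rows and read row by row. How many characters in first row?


Zigzag "knepkakhdj" into 2 rows:
Placing characters:
  'k' => row 0
  'n' => row 1
  'e' => row 0
  'p' => row 1
  'k' => row 0
  'a' => row 1
  'k' => row 0
  'h' => row 1
  'd' => row 0
  'j' => row 1
Rows:
  Row 0: "kekkd"
  Row 1: "npahj"
First row length: 5

5


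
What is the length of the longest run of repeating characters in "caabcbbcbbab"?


Input: "caabcbbcbbab"
Scanning for longest run:
  Position 1 ('a'): new char, reset run to 1
  Position 2 ('a'): continues run of 'a', length=2
  Position 3 ('b'): new char, reset run to 1
  Position 4 ('c'): new char, reset run to 1
  Position 5 ('b'): new char, reset run to 1
  Position 6 ('b'): continues run of 'b', length=2
  Position 7 ('c'): new char, reset run to 1
  Position 8 ('b'): new char, reset run to 1
  Position 9 ('b'): continues run of 'b', length=2
  Position 10 ('a'): new char, reset run to 1
  Position 11 ('b'): new char, reset run to 1
Longest run: 'a' with length 2

2


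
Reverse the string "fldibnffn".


Input: fldibnffn
Reading characters right to left:
  Position 8: 'n'
  Position 7: 'f'
  Position 6: 'f'
  Position 5: 'n'
  Position 4: 'b'
  Position 3: 'i'
  Position 2: 'd'
  Position 1: 'l'
  Position 0: 'f'
Reversed: nffnbidlf

nffnbidlf


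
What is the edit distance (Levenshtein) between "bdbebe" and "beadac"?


Computing edit distance: "bdbebe" -> "beadac"
DP table:
           b    e    a    d    a    c
      0    1    2    3    4    5    6
  b   1    0    1    2    3    4    5
  d   2    1    1    2    2    3    4
  b   3    2    2    2    3    3    4
  e   4    3    2    3    3    4    4
  b   5    4    3    3    4    4    5
  e   6    5    4    4    4    5    5
Edit distance = dp[6][6] = 5

5


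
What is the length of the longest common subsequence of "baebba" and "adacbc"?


LCS of "baebba" and "adacbc"
DP table:
           a    d    a    c    b    c
      0    0    0    0    0    0    0
  b   0    0    0    0    0    1    1
  a   0    1    1    1    1    1    1
  e   0    1    1    1    1    1    1
  b   0    1    1    1    1    2    2
  b   0    1    1    1    1    2    2
  a   0    1    1    2    2    2    2
LCS length = dp[6][6] = 2

2


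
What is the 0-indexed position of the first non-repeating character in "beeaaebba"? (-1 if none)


Input: beeaaebba
Character frequencies:
  'a': 3
  'b': 3
  'e': 3
Scanning left to right for freq == 1:
  Position 0 ('b'): freq=3, skip
  Position 1 ('e'): freq=3, skip
  Position 2 ('e'): freq=3, skip
  Position 3 ('a'): freq=3, skip
  Position 4 ('a'): freq=3, skip
  Position 5 ('e'): freq=3, skip
  Position 6 ('b'): freq=3, skip
  Position 7 ('b'): freq=3, skip
  Position 8 ('a'): freq=3, skip
  No unique character found => answer = -1

-1


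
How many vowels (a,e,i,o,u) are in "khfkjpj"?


Input: khfkjpj
Checking each character:
  'k' at position 0: consonant
  'h' at position 1: consonant
  'f' at position 2: consonant
  'k' at position 3: consonant
  'j' at position 4: consonant
  'p' at position 5: consonant
  'j' at position 6: consonant
Total vowels: 0

0


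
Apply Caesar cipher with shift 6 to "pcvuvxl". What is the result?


Caesar cipher: shift "pcvuvxl" by 6
  'p' (pos 15) + 6 = pos 21 = 'v'
  'c' (pos 2) + 6 = pos 8 = 'i'
  'v' (pos 21) + 6 = pos 1 = 'b'
  'u' (pos 20) + 6 = pos 0 = 'a'
  'v' (pos 21) + 6 = pos 1 = 'b'
  'x' (pos 23) + 6 = pos 3 = 'd'
  'l' (pos 11) + 6 = pos 17 = 'r'
Result: vibabdr

vibabdr


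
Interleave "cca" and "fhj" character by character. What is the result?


Interleaving "cca" and "fhj":
  Position 0: 'c' from first, 'f' from second => "cf"
  Position 1: 'c' from first, 'h' from second => "ch"
  Position 2: 'a' from first, 'j' from second => "aj"
Result: cfchaj

cfchaj


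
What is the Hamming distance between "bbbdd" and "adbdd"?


Comparing "bbbdd" and "adbdd" position by position:
  Position 0: 'b' vs 'a' => differ
  Position 1: 'b' vs 'd' => differ
  Position 2: 'b' vs 'b' => same
  Position 3: 'd' vs 'd' => same
  Position 4: 'd' vs 'd' => same
Total differences (Hamming distance): 2

2


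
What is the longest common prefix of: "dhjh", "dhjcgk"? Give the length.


Words: dhjh, dhjcgk
  Position 0: all 'd' => match
  Position 1: all 'h' => match
  Position 2: all 'j' => match
  Position 3: ('h', 'c') => mismatch, stop
LCP = "dhj" (length 3)

3


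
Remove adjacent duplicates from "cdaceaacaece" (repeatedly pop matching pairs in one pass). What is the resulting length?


Input: cdaceaacaece
Stack-based adjacent duplicate removal:
  Read 'c': push. Stack: c
  Read 'd': push. Stack: cd
  Read 'a': push. Stack: cda
  Read 'c': push. Stack: cdac
  Read 'e': push. Stack: cdace
  Read 'a': push. Stack: cdacea
  Read 'a': matches stack top 'a' => pop. Stack: cdace
  Read 'c': push. Stack: cdacec
  Read 'a': push. Stack: cdaceca
  Read 'e': push. Stack: cdacecae
  Read 'c': push. Stack: cdacecaec
  Read 'e': push. Stack: cdacecaece
Final stack: "cdacecaece" (length 10)

10


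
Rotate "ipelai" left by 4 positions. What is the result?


Input: "ipelai", rotate left by 4
First 4 characters: "ipel"
Remaining characters: "ai"
Concatenate remaining + first: "ai" + "ipel" = "aiipel"

aiipel


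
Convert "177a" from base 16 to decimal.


Input: "177a" in base 16
Positional expansion:
  Digit '1' (value 1) x 16^3 = 4096
  Digit '7' (value 7) x 16^2 = 1792
  Digit '7' (value 7) x 16^1 = 112
  Digit 'a' (value 10) x 16^0 = 10
Sum = 6010

6010


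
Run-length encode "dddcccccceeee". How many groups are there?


Input: dddcccccceeee
Scanning for consecutive runs:
  Group 1: 'd' x 3 (positions 0-2)
  Group 2: 'c' x 6 (positions 3-8)
  Group 3: 'e' x 4 (positions 9-12)
Total groups: 3

3


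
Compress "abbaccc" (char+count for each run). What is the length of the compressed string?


Input: abbaccc
Runs:
  'a' x 1 => "a1"
  'b' x 2 => "b2"
  'a' x 1 => "a1"
  'c' x 3 => "c3"
Compressed: "a1b2a1c3"
Compressed length: 8

8


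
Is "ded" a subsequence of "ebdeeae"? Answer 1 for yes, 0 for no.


Check if "ded" is a subsequence of "ebdeeae"
Greedy scan:
  Position 0 ('e'): no match needed
  Position 1 ('b'): no match needed
  Position 2 ('d'): matches sub[0] = 'd'
  Position 3 ('e'): matches sub[1] = 'e'
  Position 4 ('e'): no match needed
  Position 5 ('a'): no match needed
  Position 6 ('e'): no match needed
Only matched 2/3 characters => not a subsequence

0


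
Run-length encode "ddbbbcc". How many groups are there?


Input: ddbbbcc
Scanning for consecutive runs:
  Group 1: 'd' x 2 (positions 0-1)
  Group 2: 'b' x 3 (positions 2-4)
  Group 3: 'c' x 2 (positions 5-6)
Total groups: 3

3


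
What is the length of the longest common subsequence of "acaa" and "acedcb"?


LCS of "acaa" and "acedcb"
DP table:
           a    c    e    d    c    b
      0    0    0    0    0    0    0
  a   0    1    1    1    1    1    1
  c   0    1    2    2    2    2    2
  a   0    1    2    2    2    2    2
  a   0    1    2    2    2    2    2
LCS length = dp[4][6] = 2

2


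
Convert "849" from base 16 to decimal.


Input: "849" in base 16
Positional expansion:
  Digit '8' (value 8) x 16^2 = 2048
  Digit '4' (value 4) x 16^1 = 64
  Digit '9' (value 9) x 16^0 = 9
Sum = 2121

2121


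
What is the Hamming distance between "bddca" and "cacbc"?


Comparing "bddca" and "cacbc" position by position:
  Position 0: 'b' vs 'c' => differ
  Position 1: 'd' vs 'a' => differ
  Position 2: 'd' vs 'c' => differ
  Position 3: 'c' vs 'b' => differ
  Position 4: 'a' vs 'c' => differ
Total differences (Hamming distance): 5

5


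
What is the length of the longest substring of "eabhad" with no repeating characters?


Input: "eabhad"
Sliding window (track last position of each char):
  Position 0 ('e'): window [0,0] length 1 -- new best
  Position 1 ('a'): window [0,1] length 2 -- new best
  Position 2 ('b'): window [0,2] length 3 -- new best
  Position 3 ('h'): window [0,3] length 4 -- new best
  Position 4 ('a'): repeat (last at 1), move window start to 2
  Position 4 ('a'): window [2,4] length 3
  Position 5 ('d'): window [2,5] length 4
Longest substring with no repeats: "eabh" with length 4

4


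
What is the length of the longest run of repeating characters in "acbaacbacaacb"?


Input: "acbaacbacaacb"
Scanning for longest run:
  Position 1 ('c'): new char, reset run to 1
  Position 2 ('b'): new char, reset run to 1
  Position 3 ('a'): new char, reset run to 1
  Position 4 ('a'): continues run of 'a', length=2
  Position 5 ('c'): new char, reset run to 1
  Position 6 ('b'): new char, reset run to 1
  Position 7 ('a'): new char, reset run to 1
  Position 8 ('c'): new char, reset run to 1
  Position 9 ('a'): new char, reset run to 1
  Position 10 ('a'): continues run of 'a', length=2
  Position 11 ('c'): new char, reset run to 1
  Position 12 ('b'): new char, reset run to 1
Longest run: 'a' with length 2

2


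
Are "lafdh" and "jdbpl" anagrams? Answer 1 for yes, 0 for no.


Strings: "lafdh", "jdbpl"
Sorted first:  adfhl
Sorted second: bdjlp
Differ at position 0: 'a' vs 'b' => not anagrams

0


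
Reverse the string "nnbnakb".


Input: nnbnakb
Reading characters right to left:
  Position 6: 'b'
  Position 5: 'k'
  Position 4: 'a'
  Position 3: 'n'
  Position 2: 'b'
  Position 1: 'n'
  Position 0: 'n'
Reversed: bkanbnn

bkanbnn


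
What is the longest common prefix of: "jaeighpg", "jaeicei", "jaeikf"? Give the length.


Words: jaeighpg, jaeicei, jaeikf
  Position 0: all 'j' => match
  Position 1: all 'a' => match
  Position 2: all 'e' => match
  Position 3: all 'i' => match
  Position 4: ('g', 'c', 'k') => mismatch, stop
LCP = "jaei" (length 4)

4


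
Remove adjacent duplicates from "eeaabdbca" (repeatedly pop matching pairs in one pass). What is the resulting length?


Input: eeaabdbca
Stack-based adjacent duplicate removal:
  Read 'e': push. Stack: e
  Read 'e': matches stack top 'e' => pop. Stack: (empty)
  Read 'a': push. Stack: a
  Read 'a': matches stack top 'a' => pop. Stack: (empty)
  Read 'b': push. Stack: b
  Read 'd': push. Stack: bd
  Read 'b': push. Stack: bdb
  Read 'c': push. Stack: bdbc
  Read 'a': push. Stack: bdbca
Final stack: "bdbca" (length 5)

5


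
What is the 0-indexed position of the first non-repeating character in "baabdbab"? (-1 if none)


Input: baabdbab
Character frequencies:
  'a': 3
  'b': 4
  'd': 1
Scanning left to right for freq == 1:
  Position 0 ('b'): freq=4, skip
  Position 1 ('a'): freq=3, skip
  Position 2 ('a'): freq=3, skip
  Position 3 ('b'): freq=4, skip
  Position 4 ('d'): unique! => answer = 4

4


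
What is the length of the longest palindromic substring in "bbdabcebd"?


Input: "bbdabcebd"
Checking substrings for palindromes:
  [0:2] "bb" (len 2) => palindrome
Longest palindromic substring: "bb" with length 2

2


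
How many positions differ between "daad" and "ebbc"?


Comparing "daad" and "ebbc" position by position:
  Position 0: 'd' vs 'e' => DIFFER
  Position 1: 'a' vs 'b' => DIFFER
  Position 2: 'a' vs 'b' => DIFFER
  Position 3: 'd' vs 'c' => DIFFER
Positions that differ: 4

4


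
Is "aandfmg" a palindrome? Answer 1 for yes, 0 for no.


Input: aandfmg
Reversed: gmfdnaa
  Compare pos 0 ('a') with pos 6 ('g'): MISMATCH
  Compare pos 1 ('a') with pos 5 ('m'): MISMATCH
  Compare pos 2 ('n') with pos 4 ('f'): MISMATCH
Result: not a palindrome

0


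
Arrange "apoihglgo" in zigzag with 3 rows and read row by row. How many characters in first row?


Zigzag "apoihglgo" into 3 rows:
Placing characters:
  'a' => row 0
  'p' => row 1
  'o' => row 2
  'i' => row 1
  'h' => row 0
  'g' => row 1
  'l' => row 2
  'g' => row 1
  'o' => row 0
Rows:
  Row 0: "aho"
  Row 1: "pigg"
  Row 2: "ol"
First row length: 3

3


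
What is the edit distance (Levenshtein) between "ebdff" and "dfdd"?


Computing edit distance: "ebdff" -> "dfdd"
DP table:
           d    f    d    d
      0    1    2    3    4
  e   1    1    2    3    4
  b   2    2    2    3    4
  d   3    2    3    2    3
  f   4    3    2    3    3
  f   5    4    3    3    4
Edit distance = dp[5][4] = 4

4


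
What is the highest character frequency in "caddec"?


Input: caddec
Character counts:
  'a': 1
  'c': 2
  'd': 2
  'e': 1
Maximum frequency: 2

2


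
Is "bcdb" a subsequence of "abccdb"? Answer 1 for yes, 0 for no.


Check if "bcdb" is a subsequence of "abccdb"
Greedy scan:
  Position 0 ('a'): no match needed
  Position 1 ('b'): matches sub[0] = 'b'
  Position 2 ('c'): matches sub[1] = 'c'
  Position 3 ('c'): no match needed
  Position 4 ('d'): matches sub[2] = 'd'
  Position 5 ('b'): matches sub[3] = 'b'
All 4 characters matched => is a subsequence

1


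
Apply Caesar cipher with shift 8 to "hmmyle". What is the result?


Caesar cipher: shift "hmmyle" by 8
  'h' (pos 7) + 8 = pos 15 = 'p'
  'm' (pos 12) + 8 = pos 20 = 'u'
  'm' (pos 12) + 8 = pos 20 = 'u'
  'y' (pos 24) + 8 = pos 6 = 'g'
  'l' (pos 11) + 8 = pos 19 = 't'
  'e' (pos 4) + 8 = pos 12 = 'm'
Result: puugtm

puugtm


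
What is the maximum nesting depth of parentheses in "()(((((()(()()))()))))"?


Input: "()(((((()(()()))()))))"
Tracking depth:
  Position 0 '(': depth becomes 1
  Position 1 ')': depth becomes 0
  Position 2 '(': depth becomes 1
  Position 3 '(': depth becomes 2
  Position 4 '(': depth becomes 3
  Position 5 '(': depth becomes 4
  Position 6 '(': depth becomes 5
  Position 7 '(': depth becomes 6
  Position 8 ')': depth becomes 5
  Position 9 '(': depth becomes 6
  Position 10 '(': depth becomes 7
  Position 11 ')': depth becomes 6
  Position 12 '(': depth becomes 7
  Position 13 ')': depth becomes 6
  Position 14 ')': depth becomes 5
  Position 15 ')': depth becomes 4
  Position 16 '(': depth becomes 5
  Position 17 ')': depth becomes 4
  Position 18 ')': depth becomes 3
  Position 19 ')': depth becomes 2
  Position 20 ')': depth becomes 1
  Position 21 ')': depth becomes 0
Maximum depth reached: 7

7


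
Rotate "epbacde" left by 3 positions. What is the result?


Input: "epbacde", rotate left by 3
First 3 characters: "epb"
Remaining characters: "acde"
Concatenate remaining + first: "acde" + "epb" = "acdeepb"

acdeepb


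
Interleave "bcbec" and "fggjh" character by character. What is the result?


Interleaving "bcbec" and "fggjh":
  Position 0: 'b' from first, 'f' from second => "bf"
  Position 1: 'c' from first, 'g' from second => "cg"
  Position 2: 'b' from first, 'g' from second => "bg"
  Position 3: 'e' from first, 'j' from second => "ej"
  Position 4: 'c' from first, 'h' from second => "ch"
Result: bfcgbgejch

bfcgbgejch


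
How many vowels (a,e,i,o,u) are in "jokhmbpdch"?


Input: jokhmbpdch
Checking each character:
  'j' at position 0: consonant
  'o' at position 1: vowel (running total: 1)
  'k' at position 2: consonant
  'h' at position 3: consonant
  'm' at position 4: consonant
  'b' at position 5: consonant
  'p' at position 6: consonant
  'd' at position 7: consonant
  'c' at position 8: consonant
  'h' at position 9: consonant
Total vowels: 1

1


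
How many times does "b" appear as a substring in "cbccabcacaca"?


Searching for "b" in "cbccabcacaca"
Scanning each position:
  Position 0: "c" => no
  Position 1: "b" => MATCH
  Position 2: "c" => no
  Position 3: "c" => no
  Position 4: "a" => no
  Position 5: "b" => MATCH
  Position 6: "c" => no
  Position 7: "a" => no
  Position 8: "c" => no
  Position 9: "a" => no
  Position 10: "c" => no
  Position 11: "a" => no
Total occurrences: 2

2


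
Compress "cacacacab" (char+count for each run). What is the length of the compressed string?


Input: cacacacab
Runs:
  'c' x 1 => "c1"
  'a' x 1 => "a1"
  'c' x 1 => "c1"
  'a' x 1 => "a1"
  'c' x 1 => "c1"
  'a' x 1 => "a1"
  'c' x 1 => "c1"
  'a' x 1 => "a1"
  'b' x 1 => "b1"
Compressed: "c1a1c1a1c1a1c1a1b1"
Compressed length: 18

18


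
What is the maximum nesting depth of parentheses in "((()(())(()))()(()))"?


Input: "((()(())(()))()(()))"
Tracking depth:
  Position 0 '(': depth becomes 1
  Position 1 '(': depth becomes 2
  Position 2 '(': depth becomes 3
  Position 3 ')': depth becomes 2
  Position 4 '(': depth becomes 3
  Position 5 '(': depth becomes 4
  Position 6 ')': depth becomes 3
  Position 7 ')': depth becomes 2
  Position 8 '(': depth becomes 3
  Position 9 '(': depth becomes 4
  Position 10 ')': depth becomes 3
  Position 11 ')': depth becomes 2
  Position 12 ')': depth becomes 1
  Position 13 '(': depth becomes 2
  Position 14 ')': depth becomes 1
  Position 15 '(': depth becomes 2
  Position 16 '(': depth becomes 3
  Position 17 ')': depth becomes 2
  Position 18 ')': depth becomes 1
  Position 19 ')': depth becomes 0
Maximum depth reached: 4

4


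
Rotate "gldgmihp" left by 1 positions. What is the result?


Input: "gldgmihp", rotate left by 1
First 1 characters: "g"
Remaining characters: "ldgmihp"
Concatenate remaining + first: "ldgmihp" + "g" = "ldgmihpg"

ldgmihpg


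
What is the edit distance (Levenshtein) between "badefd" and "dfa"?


Computing edit distance: "badefd" -> "dfa"
DP table:
           d    f    a
      0    1    2    3
  b   1    1    2    3
  a   2    2    2    2
  d   3    2    3    3
  e   4    3    3    4
  f   5    4    3    4
  d   6    5    4    4
Edit distance = dp[6][3] = 4

4


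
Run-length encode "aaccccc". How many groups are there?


Input: aaccccc
Scanning for consecutive runs:
  Group 1: 'a' x 2 (positions 0-1)
  Group 2: 'c' x 5 (positions 2-6)
Total groups: 2

2


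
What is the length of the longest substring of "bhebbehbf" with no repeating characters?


Input: "bhebbehbf"
Sliding window (track last position of each char):
  Position 0 ('b'): window [0,0] length 1 -- new best
  Position 1 ('h'): window [0,1] length 2 -- new best
  Position 2 ('e'): window [0,2] length 3 -- new best
  Position 3 ('b'): repeat (last at 0), move window start to 1
  Position 3 ('b'): window [1,3] length 3
  Position 4 ('b'): repeat (last at 3), move window start to 4
  Position 4 ('b'): window [4,4] length 1
  Position 5 ('e'): window [4,5] length 2
  Position 6 ('h'): window [4,6] length 3
  Position 7 ('b'): repeat (last at 4), move window start to 5
  Position 7 ('b'): window [5,7] length 3
  Position 8 ('f'): window [5,8] length 4 -- new best
Longest substring with no repeats: "ehbf" with length 4

4


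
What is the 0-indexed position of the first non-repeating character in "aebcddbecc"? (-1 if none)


Input: aebcddbecc
Character frequencies:
  'a': 1
  'b': 2
  'c': 3
  'd': 2
  'e': 2
Scanning left to right for freq == 1:
  Position 0 ('a'): unique! => answer = 0

0


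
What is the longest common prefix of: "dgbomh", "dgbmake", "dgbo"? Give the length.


Words: dgbomh, dgbmake, dgbo
  Position 0: all 'd' => match
  Position 1: all 'g' => match
  Position 2: all 'b' => match
  Position 3: ('o', 'm', 'o') => mismatch, stop
LCP = "dgb" (length 3)

3


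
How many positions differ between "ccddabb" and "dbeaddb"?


Comparing "ccddabb" and "dbeaddb" position by position:
  Position 0: 'c' vs 'd' => DIFFER
  Position 1: 'c' vs 'b' => DIFFER
  Position 2: 'd' vs 'e' => DIFFER
  Position 3: 'd' vs 'a' => DIFFER
  Position 4: 'a' vs 'd' => DIFFER
  Position 5: 'b' vs 'd' => DIFFER
  Position 6: 'b' vs 'b' => same
Positions that differ: 6

6


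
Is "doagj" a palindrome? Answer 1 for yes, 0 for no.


Input: doagj
Reversed: jgaod
  Compare pos 0 ('d') with pos 4 ('j'): MISMATCH
  Compare pos 1 ('o') with pos 3 ('g'): MISMATCH
Result: not a palindrome

0


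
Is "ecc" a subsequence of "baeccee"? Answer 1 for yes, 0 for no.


Check if "ecc" is a subsequence of "baeccee"
Greedy scan:
  Position 0 ('b'): no match needed
  Position 1 ('a'): no match needed
  Position 2 ('e'): matches sub[0] = 'e'
  Position 3 ('c'): matches sub[1] = 'c'
  Position 4 ('c'): matches sub[2] = 'c'
  Position 5 ('e'): no match needed
  Position 6 ('e'): no match needed
All 3 characters matched => is a subsequence

1


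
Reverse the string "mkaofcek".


Input: mkaofcek
Reading characters right to left:
  Position 7: 'k'
  Position 6: 'e'
  Position 5: 'c'
  Position 4: 'f'
  Position 3: 'o'
  Position 2: 'a'
  Position 1: 'k'
  Position 0: 'm'
Reversed: kecfoakm

kecfoakm


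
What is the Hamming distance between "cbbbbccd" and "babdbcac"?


Comparing "cbbbbccd" and "babdbcac" position by position:
  Position 0: 'c' vs 'b' => differ
  Position 1: 'b' vs 'a' => differ
  Position 2: 'b' vs 'b' => same
  Position 3: 'b' vs 'd' => differ
  Position 4: 'b' vs 'b' => same
  Position 5: 'c' vs 'c' => same
  Position 6: 'c' vs 'a' => differ
  Position 7: 'd' vs 'c' => differ
Total differences (Hamming distance): 5

5


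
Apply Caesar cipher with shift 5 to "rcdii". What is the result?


Caesar cipher: shift "rcdii" by 5
  'r' (pos 17) + 5 = pos 22 = 'w'
  'c' (pos 2) + 5 = pos 7 = 'h'
  'd' (pos 3) + 5 = pos 8 = 'i'
  'i' (pos 8) + 5 = pos 13 = 'n'
  'i' (pos 8) + 5 = pos 13 = 'n'
Result: whinn

whinn


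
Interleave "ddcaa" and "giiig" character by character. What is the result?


Interleaving "ddcaa" and "giiig":
  Position 0: 'd' from first, 'g' from second => "dg"
  Position 1: 'd' from first, 'i' from second => "di"
  Position 2: 'c' from first, 'i' from second => "ci"
  Position 3: 'a' from first, 'i' from second => "ai"
  Position 4: 'a' from first, 'g' from second => "ag"
Result: dgdiciaiag

dgdiciaiag


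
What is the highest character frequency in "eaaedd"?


Input: eaaedd
Character counts:
  'a': 2
  'd': 2
  'e': 2
Maximum frequency: 2

2


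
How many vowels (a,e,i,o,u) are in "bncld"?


Input: bncld
Checking each character:
  'b' at position 0: consonant
  'n' at position 1: consonant
  'c' at position 2: consonant
  'l' at position 3: consonant
  'd' at position 4: consonant
Total vowels: 0

0


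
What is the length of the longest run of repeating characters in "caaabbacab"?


Input: "caaabbacab"
Scanning for longest run:
  Position 1 ('a'): new char, reset run to 1
  Position 2 ('a'): continues run of 'a', length=2
  Position 3 ('a'): continues run of 'a', length=3
  Position 4 ('b'): new char, reset run to 1
  Position 5 ('b'): continues run of 'b', length=2
  Position 6 ('a'): new char, reset run to 1
  Position 7 ('c'): new char, reset run to 1
  Position 8 ('a'): new char, reset run to 1
  Position 9 ('b'): new char, reset run to 1
Longest run: 'a' with length 3

3


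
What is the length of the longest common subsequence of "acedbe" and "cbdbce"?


LCS of "acedbe" and "cbdbce"
DP table:
           c    b    d    b    c    e
      0    0    0    0    0    0    0
  a   0    0    0    0    0    0    0
  c   0    1    1    1    1    1    1
  e   0    1    1    1    1    1    2
  d   0    1    1    2    2    2    2
  b   0    1    2    2    3    3    3
  e   0    1    2    2    3    3    4
LCS length = dp[6][6] = 4

4


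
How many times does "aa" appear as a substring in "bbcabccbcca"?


Searching for "aa" in "bbcabccbcca"
Scanning each position:
  Position 0: "bb" => no
  Position 1: "bc" => no
  Position 2: "ca" => no
  Position 3: "ab" => no
  Position 4: "bc" => no
  Position 5: "cc" => no
  Position 6: "cb" => no
  Position 7: "bc" => no
  Position 8: "cc" => no
  Position 9: "ca" => no
Total occurrences: 0

0


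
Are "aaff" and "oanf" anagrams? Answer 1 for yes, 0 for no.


Strings: "aaff", "oanf"
Sorted first:  aaff
Sorted second: afno
Differ at position 1: 'a' vs 'f' => not anagrams

0


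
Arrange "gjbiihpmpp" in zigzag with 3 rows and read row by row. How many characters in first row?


Zigzag "gjbiihpmpp" into 3 rows:
Placing characters:
  'g' => row 0
  'j' => row 1
  'b' => row 2
  'i' => row 1
  'i' => row 0
  'h' => row 1
  'p' => row 2
  'm' => row 1
  'p' => row 0
  'p' => row 1
Rows:
  Row 0: "gip"
  Row 1: "jihmp"
  Row 2: "bp"
First row length: 3

3


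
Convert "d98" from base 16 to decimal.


Input: "d98" in base 16
Positional expansion:
  Digit 'd' (value 13) x 16^2 = 3328
  Digit '9' (value 9) x 16^1 = 144
  Digit '8' (value 8) x 16^0 = 8
Sum = 3480

3480


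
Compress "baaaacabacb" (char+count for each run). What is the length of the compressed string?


Input: baaaacabacb
Runs:
  'b' x 1 => "b1"
  'a' x 4 => "a4"
  'c' x 1 => "c1"
  'a' x 1 => "a1"
  'b' x 1 => "b1"
  'a' x 1 => "a1"
  'c' x 1 => "c1"
  'b' x 1 => "b1"
Compressed: "b1a4c1a1b1a1c1b1"
Compressed length: 16

16


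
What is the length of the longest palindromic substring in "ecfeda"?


Input: "ecfeda"
Checking substrings for palindromes:
  No multi-char palindromic substrings found
Longest palindromic substring: "e" with length 1

1


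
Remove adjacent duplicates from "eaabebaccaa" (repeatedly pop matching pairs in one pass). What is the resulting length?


Input: eaabebaccaa
Stack-based adjacent duplicate removal:
  Read 'e': push. Stack: e
  Read 'a': push. Stack: ea
  Read 'a': matches stack top 'a' => pop. Stack: e
  Read 'b': push. Stack: eb
  Read 'e': push. Stack: ebe
  Read 'b': push. Stack: ebeb
  Read 'a': push. Stack: ebeba
  Read 'c': push. Stack: ebebac
  Read 'c': matches stack top 'c' => pop. Stack: ebeba
  Read 'a': matches stack top 'a' => pop. Stack: ebeb
  Read 'a': push. Stack: ebeba
Final stack: "ebeba" (length 5)

5


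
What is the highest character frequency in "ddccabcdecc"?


Input: ddccabcdecc
Character counts:
  'a': 1
  'b': 1
  'c': 5
  'd': 3
  'e': 1
Maximum frequency: 5

5


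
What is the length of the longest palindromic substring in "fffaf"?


Input: "fffaf"
Checking substrings for palindromes:
  [0:3] "fff" (len 3) => palindrome
  [2:5] "faf" (len 3) => palindrome
  [0:2] "ff" (len 2) => palindrome
  [1:3] "ff" (len 2) => palindrome
Longest palindromic substring: "fff" with length 3

3


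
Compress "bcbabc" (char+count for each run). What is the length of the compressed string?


Input: bcbabc
Runs:
  'b' x 1 => "b1"
  'c' x 1 => "c1"
  'b' x 1 => "b1"
  'a' x 1 => "a1"
  'b' x 1 => "b1"
  'c' x 1 => "c1"
Compressed: "b1c1b1a1b1c1"
Compressed length: 12

12


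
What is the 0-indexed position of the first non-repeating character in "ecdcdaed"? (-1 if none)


Input: ecdcdaed
Character frequencies:
  'a': 1
  'c': 2
  'd': 3
  'e': 2
Scanning left to right for freq == 1:
  Position 0 ('e'): freq=2, skip
  Position 1 ('c'): freq=2, skip
  Position 2 ('d'): freq=3, skip
  Position 3 ('c'): freq=2, skip
  Position 4 ('d'): freq=3, skip
  Position 5 ('a'): unique! => answer = 5

5


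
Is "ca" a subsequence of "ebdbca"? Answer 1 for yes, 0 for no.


Check if "ca" is a subsequence of "ebdbca"
Greedy scan:
  Position 0 ('e'): no match needed
  Position 1 ('b'): no match needed
  Position 2 ('d'): no match needed
  Position 3 ('b'): no match needed
  Position 4 ('c'): matches sub[0] = 'c'
  Position 5 ('a'): matches sub[1] = 'a'
All 2 characters matched => is a subsequence

1


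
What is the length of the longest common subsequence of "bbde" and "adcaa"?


LCS of "bbde" and "adcaa"
DP table:
           a    d    c    a    a
      0    0    0    0    0    0
  b   0    0    0    0    0    0
  b   0    0    0    0    0    0
  d   0    0    1    1    1    1
  e   0    0    1    1    1    1
LCS length = dp[4][5] = 1

1


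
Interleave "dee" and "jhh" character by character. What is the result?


Interleaving "dee" and "jhh":
  Position 0: 'd' from first, 'j' from second => "dj"
  Position 1: 'e' from first, 'h' from second => "eh"
  Position 2: 'e' from first, 'h' from second => "eh"
Result: djeheh

djeheh


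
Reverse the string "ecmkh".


Input: ecmkh
Reading characters right to left:
  Position 4: 'h'
  Position 3: 'k'
  Position 2: 'm'
  Position 1: 'c'
  Position 0: 'e'
Reversed: hkmce

hkmce


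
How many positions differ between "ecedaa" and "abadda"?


Comparing "ecedaa" and "abadda" position by position:
  Position 0: 'e' vs 'a' => DIFFER
  Position 1: 'c' vs 'b' => DIFFER
  Position 2: 'e' vs 'a' => DIFFER
  Position 3: 'd' vs 'd' => same
  Position 4: 'a' vs 'd' => DIFFER
  Position 5: 'a' vs 'a' => same
Positions that differ: 4

4


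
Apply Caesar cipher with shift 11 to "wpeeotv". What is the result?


Caesar cipher: shift "wpeeotv" by 11
  'w' (pos 22) + 11 = pos 7 = 'h'
  'p' (pos 15) + 11 = pos 0 = 'a'
  'e' (pos 4) + 11 = pos 15 = 'p'
  'e' (pos 4) + 11 = pos 15 = 'p'
  'o' (pos 14) + 11 = pos 25 = 'z'
  't' (pos 19) + 11 = pos 4 = 'e'
  'v' (pos 21) + 11 = pos 6 = 'g'
Result: happzeg

happzeg


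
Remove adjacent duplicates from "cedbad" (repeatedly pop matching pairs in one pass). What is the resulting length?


Input: cedbad
Stack-based adjacent duplicate removal:
  Read 'c': push. Stack: c
  Read 'e': push. Stack: ce
  Read 'd': push. Stack: ced
  Read 'b': push. Stack: cedb
  Read 'a': push. Stack: cedba
  Read 'd': push. Stack: cedbad
Final stack: "cedbad" (length 6)

6


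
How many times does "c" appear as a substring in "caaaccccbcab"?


Searching for "c" in "caaaccccbcab"
Scanning each position:
  Position 0: "c" => MATCH
  Position 1: "a" => no
  Position 2: "a" => no
  Position 3: "a" => no
  Position 4: "c" => MATCH
  Position 5: "c" => MATCH
  Position 6: "c" => MATCH
  Position 7: "c" => MATCH
  Position 8: "b" => no
  Position 9: "c" => MATCH
  Position 10: "a" => no
  Position 11: "b" => no
Total occurrences: 6

6


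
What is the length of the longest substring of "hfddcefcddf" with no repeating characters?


Input: "hfddcefcddf"
Sliding window (track last position of each char):
  Position 0 ('h'): window [0,0] length 1 -- new best
  Position 1 ('f'): window [0,1] length 2 -- new best
  Position 2 ('d'): window [0,2] length 3 -- new best
  Position 3 ('d'): repeat (last at 2), move window start to 3
  Position 3 ('d'): window [3,3] length 1
  Position 4 ('c'): window [3,4] length 2
  Position 5 ('e'): window [3,5] length 3
  Position 6 ('f'): window [3,6] length 4 -- new best
  Position 7 ('c'): repeat (last at 4), move window start to 5
  Position 7 ('c'): window [5,7] length 3
  Position 8 ('d'): window [5,8] length 4
  Position 9 ('d'): repeat (last at 8), move window start to 9
  Position 9 ('d'): window [9,9] length 1
  Position 10 ('f'): window [9,10] length 2
Longest substring with no repeats: "dcef" with length 4

4
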